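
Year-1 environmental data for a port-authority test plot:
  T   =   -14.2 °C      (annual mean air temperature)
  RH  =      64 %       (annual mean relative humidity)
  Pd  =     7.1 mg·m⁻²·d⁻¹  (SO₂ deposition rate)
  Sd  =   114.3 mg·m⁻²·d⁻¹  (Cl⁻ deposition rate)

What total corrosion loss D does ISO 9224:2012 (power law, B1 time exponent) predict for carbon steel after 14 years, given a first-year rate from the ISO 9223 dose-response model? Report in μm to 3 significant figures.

D(14) = 37.7 μm

carbon steel: T≤10 °C ⇒ hinge +0.150·(-14.2−10) = -3.6300
  SO₂ term: 1.77·7.1^0.52·exp(0.02·64-3.6300) = 0.4678
  Sd branch = 0.102·Sd^0.62·e^(0.033·RH+0.04·T) = 9.019 μm/a
  r_corr = 0.4678 + 9.019 = 9.486 μm/a
Power-law: D(14) = r_corr · 14^0.523
  D(14) = 9.486 × 14^0.523 = 9.486 × 3.976 = 37.72 μm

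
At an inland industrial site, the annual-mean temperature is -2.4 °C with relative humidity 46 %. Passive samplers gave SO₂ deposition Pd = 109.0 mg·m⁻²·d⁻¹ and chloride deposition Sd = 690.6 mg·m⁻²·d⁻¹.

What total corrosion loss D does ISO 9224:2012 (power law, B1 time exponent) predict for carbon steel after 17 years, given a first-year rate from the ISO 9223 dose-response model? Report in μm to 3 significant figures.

D(17) = 142 μm

carbon steel: f(T) = +0.150·(T−10) [T≤10 °C] = -1.8600
  SO₂ term: 1.77·109.0^0.52·exp(0.02·46-1.8600) = 7.929
  Sd branch = 0.102·Sd^0.62·e^(0.033·RH+0.04·T) = 24.35 μm/a
  r_corr = 7.929 + 24.35 = 32.28 μm/a
Long-term exponent b (ISO 9224 Table 2, B1) = 0.523
  D(17) = 32.28 × 17^0.523 = 32.28 × 4.401 = 142 μm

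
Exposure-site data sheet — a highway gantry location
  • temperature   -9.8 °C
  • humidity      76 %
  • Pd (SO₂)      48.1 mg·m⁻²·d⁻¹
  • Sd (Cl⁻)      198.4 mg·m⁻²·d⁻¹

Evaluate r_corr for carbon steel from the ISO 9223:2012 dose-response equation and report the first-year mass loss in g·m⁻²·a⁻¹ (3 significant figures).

r_corr = 201 g·m⁻²·a⁻¹

carbon steel: T≤10 °C ⇒ hinge +0.150·(-9.8−10) = -2.9700
  sulphur-dioxide contribution → 3.111 μm/a
  chloride contribution → 22.49 μm/a
  total first-year rate 25.6 μm/a
Convert to mass loss: 25.6 μm/a × 7.85 g/cm³ = 201 g·m⁻²·a⁻¹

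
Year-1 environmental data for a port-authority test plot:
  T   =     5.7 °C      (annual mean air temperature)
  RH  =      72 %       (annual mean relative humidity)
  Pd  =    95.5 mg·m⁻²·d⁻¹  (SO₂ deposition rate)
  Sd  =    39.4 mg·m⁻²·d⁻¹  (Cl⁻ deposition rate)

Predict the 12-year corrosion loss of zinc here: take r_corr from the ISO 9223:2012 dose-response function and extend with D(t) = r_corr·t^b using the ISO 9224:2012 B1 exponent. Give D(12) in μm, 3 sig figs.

zinc: temperature factor f = +0.038·(-4.3) = -0.1634
  SO₂ term: 0.0129·95.5^0.44·exp(0.046·72-0.1634) = 2.235
  Cl⁻ term: 0.0175·39.4^0.57·exp(0.008·72+0.085·5.7) = 0.4102
  sum: 2.235 + 0.4102 → r_corr = 2.645 μm/a
Power-law: D(12) = r_corr · 12^0.813
  D(12) = 2.645 × 12^0.813 = 2.645 × 7.54 = 19.94 μm

D(12) = 19.9 μm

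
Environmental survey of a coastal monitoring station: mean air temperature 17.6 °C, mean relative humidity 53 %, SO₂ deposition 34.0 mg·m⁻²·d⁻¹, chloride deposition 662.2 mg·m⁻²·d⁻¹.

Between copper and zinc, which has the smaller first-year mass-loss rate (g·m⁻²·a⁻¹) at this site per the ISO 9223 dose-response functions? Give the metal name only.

copper: temperature factor f = -0.080·(7.6) = -0.6080
  SO₂ term: 0.0053·34.0^0.26·exp(0.059·53-0.6080) = 0.1646
  Sd branch = 0.01025·Sd^0.27·e^(0.036·RH+0.049·T) = 0.9453 μm/a
  sum: 0.1646 + 0.9453 → r_corr = 1.11 μm/a
  mass loss = 1.11 μm/a × 8.96 g/cm³ = 9.945 g·m⁻²·a⁻¹
zinc: T>10 °C ⇒ hinge -0.071·(17.6−10) = -0.5396
  Pd branch = 0.0129·Pd^0.44·e^(0.046·RH+f) = 0.4064 μm/a
  Cl⁻ term: 0.0175·662.2^0.57·exp(0.008·53+0.085·17.6) = 4.84
  sum: 0.4064 + 4.84 → r_corr = 5.246 μm/a
  mass loss = 5.246 μm/a × 7.14 g/cm³ = 37.46 g·m⁻²·a⁻¹
Ordering by g·m⁻²·a⁻¹: zinc (37.5) > copper (9.94)

copper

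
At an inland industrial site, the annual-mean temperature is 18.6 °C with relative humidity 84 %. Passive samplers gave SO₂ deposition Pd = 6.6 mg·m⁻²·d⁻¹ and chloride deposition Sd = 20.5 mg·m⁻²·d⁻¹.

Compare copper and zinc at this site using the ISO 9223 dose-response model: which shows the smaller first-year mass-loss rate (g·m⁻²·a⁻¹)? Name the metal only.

zinc

copper: T>10 °C ⇒ hinge -0.080·(18.6−10) = -0.6880
  SO₂ term: 0.0053·6.6^0.26·exp(0.059·84-0.6880) = 0.6179
  Cl⁻ term: 0.01025·20.5^0.27·exp(0.036·84+0.049·18.6) = 1.186
  sum: 0.6179 + 1.186 → r_corr = 1.804 μm/a
  mass loss = 1.804 μm/a × 8.96 g/cm³ = 16.16 g·m⁻²·a⁻¹
zinc: T>10 °C ⇒ hinge -0.071·(18.6−10) = -0.6106
  SO₂ term: 0.0129·6.6^0.44·exp(0.046·84-0.6106) = 0.7658
  Sd branch = 0.0175·Sd^0.57·e^(0.008·RH+0.085·T) = 0.9315 μm/a
  r_corr = 0.7658 + 0.9315 = 1.697 μm/a
  mass loss = 1.697 μm/a × 7.14 g/cm³ = 12.12 g·m⁻²·a⁻¹
Ordering by g·m⁻²·a⁻¹: copper (16.2) > zinc (12.1)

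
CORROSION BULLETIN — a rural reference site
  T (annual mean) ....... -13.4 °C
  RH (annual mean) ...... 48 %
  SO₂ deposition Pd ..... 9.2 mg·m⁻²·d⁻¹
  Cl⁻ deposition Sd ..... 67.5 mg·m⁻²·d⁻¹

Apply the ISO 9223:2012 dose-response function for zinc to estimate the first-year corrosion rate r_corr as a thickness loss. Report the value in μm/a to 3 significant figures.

r_corr = 0.219 μm/a

zinc: temperature factor f = +0.038·(-23.4) = -0.8892
  SO₂ term: 0.0129·9.2^0.44·exp(0.046·48-0.8892) = 0.1281
  Sd branch = 0.0175·Sd^0.57·e^(0.008·RH+0.085·T) = 0.09075 μm/a
  r_corr = 0.1281 + 0.09075 = 0.2188 μm/a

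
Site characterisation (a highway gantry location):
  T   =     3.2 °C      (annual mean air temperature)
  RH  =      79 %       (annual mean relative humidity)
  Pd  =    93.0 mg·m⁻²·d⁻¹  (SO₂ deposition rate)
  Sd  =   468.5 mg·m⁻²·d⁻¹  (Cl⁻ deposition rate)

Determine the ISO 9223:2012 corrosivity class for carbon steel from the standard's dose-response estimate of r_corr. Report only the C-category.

carbon steel: temperature factor f = +0.150·(-6.8) = -1.0200
  SO₂ term: 1.77·93.0^0.52·exp(0.02·79-1.0200) = 32.72
  Sd branch = 0.102·Sd^0.62·e^(0.033·RH+0.04·T) = 71.16 μm/a
  sum: 32.72 + 71.16 → r_corr = 103.9 μm/a
104 μm/a falls in (80, 200] for carbon steel → category C5

C5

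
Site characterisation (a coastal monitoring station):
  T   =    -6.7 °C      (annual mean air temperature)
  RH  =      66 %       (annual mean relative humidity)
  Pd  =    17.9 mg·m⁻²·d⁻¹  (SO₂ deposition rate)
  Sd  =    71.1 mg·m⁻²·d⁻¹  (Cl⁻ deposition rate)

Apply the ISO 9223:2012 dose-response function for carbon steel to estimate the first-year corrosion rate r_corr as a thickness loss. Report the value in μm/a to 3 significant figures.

carbon steel: T≤10 °C ⇒ hinge +0.150·(-6.7−10) = -2.5050
  sulphur-dioxide contribution → 2.426 μm/a
  chloride contribution → 9.689 μm/a
  ⇒ r_corr(carbon steel) = 12.11 μm/a

r_corr = 12.1 μm/a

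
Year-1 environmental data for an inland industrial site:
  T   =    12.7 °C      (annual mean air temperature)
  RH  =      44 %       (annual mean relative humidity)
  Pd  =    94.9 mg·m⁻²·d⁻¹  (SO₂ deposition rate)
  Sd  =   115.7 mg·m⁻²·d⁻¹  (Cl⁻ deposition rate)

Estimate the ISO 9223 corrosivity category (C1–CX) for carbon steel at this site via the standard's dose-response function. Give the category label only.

C4

carbon steel: temperature factor f = -0.054·(2.7) = -0.1458
  Pd branch = 1.77·Pd^0.52·e^(0.02·RH+f) = 39.36 μm/a
  Cl⁻ term: 0.102·115.7^0.62·exp(0.033·44+0.04·12.7) = 13.77
  sum: 39.36 + 13.77 → r_corr = 53.13 μm/a
Category bounds: 50…80 μm/a bracket r_corr ⇒ C4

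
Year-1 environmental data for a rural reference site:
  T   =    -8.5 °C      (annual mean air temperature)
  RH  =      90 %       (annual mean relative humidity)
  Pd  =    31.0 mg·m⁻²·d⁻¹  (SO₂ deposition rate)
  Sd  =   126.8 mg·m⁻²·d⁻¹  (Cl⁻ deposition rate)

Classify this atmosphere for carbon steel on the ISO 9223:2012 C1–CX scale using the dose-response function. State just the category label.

C3

carbon steel: T≤10 °C ⇒ hinge +0.150·(-8.5−10) = -2.7750
  SO₂ term: 1.77·31.0^0.52·exp(0.02·90-2.7750) = 3.981
  Cl⁻ term: 0.102·126.8^0.62·exp(0.033·90+0.04·-8.5) = 28.49
  sum: 3.981 + 28.49 → r_corr = 32.47 μm/a
ISO 9223 Table 2 (carbon steel): 25 < 32.5 ≤ 50 μm/a ⇒ C3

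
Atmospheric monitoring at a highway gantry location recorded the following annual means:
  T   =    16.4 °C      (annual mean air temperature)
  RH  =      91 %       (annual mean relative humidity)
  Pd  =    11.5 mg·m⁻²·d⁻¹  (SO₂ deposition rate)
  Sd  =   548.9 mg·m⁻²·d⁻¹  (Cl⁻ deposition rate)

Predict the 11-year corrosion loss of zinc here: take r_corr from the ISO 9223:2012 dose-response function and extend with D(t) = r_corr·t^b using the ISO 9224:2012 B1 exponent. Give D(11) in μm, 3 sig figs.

D(11) = 48.5 μm

zinc: temperature factor f = -0.071·(6.4) = -0.4544
  SO₂ term: 0.0129·11.5^0.44·exp(0.046·91-0.4544) = 1.577
  Cl⁻ term: 0.0175·548.9^0.57·exp(0.008·91+0.085·16.4) = 5.323
  r_corr = 1.577 + 5.323 = 6.9 μm/a
Long-term exponent b (ISO 9224 Table 2, B1) = 0.813
  D(11) = 6.9 × 11^0.813 = 6.9 × 7.025 = 48.47 μm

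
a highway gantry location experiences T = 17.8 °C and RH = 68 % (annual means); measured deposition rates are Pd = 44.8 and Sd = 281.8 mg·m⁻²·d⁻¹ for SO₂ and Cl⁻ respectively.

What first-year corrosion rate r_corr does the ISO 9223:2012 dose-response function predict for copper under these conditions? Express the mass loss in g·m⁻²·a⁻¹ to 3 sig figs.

r_corr = 15.4 g·m⁻²·a⁻¹

copper: T>10 °C ⇒ hinge -0.080·(17.8−10) = -0.6240
  sulphur-dioxide contribution → 0.4217 μm/a
  chloride contribution → 1.301 μm/a
  total first-year rate 1.722 μm/a
Convert to mass loss: 1.722 μm/a × 8.96 g/cm³ = 15.43 g·m⁻²·a⁻¹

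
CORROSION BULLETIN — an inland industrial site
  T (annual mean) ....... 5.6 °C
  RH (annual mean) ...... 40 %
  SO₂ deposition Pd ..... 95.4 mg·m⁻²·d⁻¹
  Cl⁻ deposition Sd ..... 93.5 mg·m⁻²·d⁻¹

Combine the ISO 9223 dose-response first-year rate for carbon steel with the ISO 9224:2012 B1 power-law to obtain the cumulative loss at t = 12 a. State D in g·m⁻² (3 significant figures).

carbon steel: f(T) = +0.150·(T−10) [T≤10 °C] = -0.6600
  Pd branch = 1.77·Pd^0.52·e^(0.02·RH+f) = 21.78 μm/a
  Sd branch = 0.102·Sd^0.62·e^(0.033·RH+0.04·T) = 7.963 μm/a
  sum: 21.78 + 7.963 → r_corr = 29.75 μm/a
Long-term exponent b (ISO 9224 Table 2, B1) = 0.523
  D(12) = 29.75 × 12^0.523 = 29.75 × 3.668 = 109.1 μm
  Mass loss = 109.1 μm × 7.85 g/cm³ = 856.5 g·m⁻²

D(12) = 856 g·m⁻²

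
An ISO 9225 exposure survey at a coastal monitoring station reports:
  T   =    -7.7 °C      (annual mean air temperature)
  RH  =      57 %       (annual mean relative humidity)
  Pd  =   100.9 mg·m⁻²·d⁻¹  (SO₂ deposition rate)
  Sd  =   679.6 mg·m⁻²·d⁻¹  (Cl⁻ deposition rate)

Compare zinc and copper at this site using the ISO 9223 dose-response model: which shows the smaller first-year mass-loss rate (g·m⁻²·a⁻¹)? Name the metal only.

copper

zinc: T≤10 °C ⇒ hinge +0.038·(-7.7−10) = -0.6726
  SO₂ term: 0.0129·100.9^0.44·exp(0.046·57-0.6726) = 0.6901
  Cl⁻ term: 0.0175·679.6^0.57·exp(0.008·57+0.085·-7.7) = 0.5905
  sum: 0.6901 + 0.5905 → r_corr = 1.281 μm/a
  mass loss = 1.281 μm/a × 7.14 g/cm³ = 9.143 g·m⁻²·a⁻¹
copper: temperature factor f = +0.126·(-17.7) = -2.2302
  Pd branch = 0.0053·Pd^0.26·e^(0.059·RH+f) = 0.05461 μm/a
  Cl⁻ term: 0.01025·679.6^0.27·exp(0.036·57+0.049·-7.7) = 0.3182
  sum: 0.05461 + 0.3182 → r_corr = 0.3728 μm/a
  mass loss = 0.3728 μm/a × 8.96 g/cm³ = 3.341 g·m⁻²·a⁻¹
Ordering by g·m⁻²·a⁻¹: zinc (9.14) > copper (3.34)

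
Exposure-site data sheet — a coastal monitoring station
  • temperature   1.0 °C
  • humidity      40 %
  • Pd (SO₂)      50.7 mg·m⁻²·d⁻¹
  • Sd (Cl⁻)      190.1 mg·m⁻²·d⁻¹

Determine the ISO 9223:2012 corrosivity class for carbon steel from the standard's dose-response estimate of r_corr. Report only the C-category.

C2

carbon steel: temperature factor f = +0.150·(-9.0) = -1.3500
  Pd branch = 1.77·Pd^0.52·e^(0.02·RH+f) = 7.865 μm/a
  Cl⁻ term: 0.102·190.1^0.62·exp(0.033·40+0.04·1.0) = 10.29
  r_corr = 7.865 + 10.29 = 18.15 μm/a
ISO 9223 Table 2 (carbon steel): 1.3 < 18.2 ≤ 25 μm/a ⇒ C2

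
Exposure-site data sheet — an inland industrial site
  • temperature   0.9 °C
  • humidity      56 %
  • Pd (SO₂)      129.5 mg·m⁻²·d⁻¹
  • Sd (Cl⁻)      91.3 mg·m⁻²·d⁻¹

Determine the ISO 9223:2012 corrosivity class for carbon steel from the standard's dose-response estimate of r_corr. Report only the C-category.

carbon steel: T≤10 °C ⇒ hinge +0.150·(0.9−10) = -1.3650
  sulphur-dioxide contribution → 17.38 μm/a
  chloride contribution → 11.02 μm/a
  ⇒ r_corr(carbon steel) = 28.4 μm/a
ISO 9223 Table 2 (carbon steel): 25 < 28.4 ≤ 50 μm/a ⇒ C3

C3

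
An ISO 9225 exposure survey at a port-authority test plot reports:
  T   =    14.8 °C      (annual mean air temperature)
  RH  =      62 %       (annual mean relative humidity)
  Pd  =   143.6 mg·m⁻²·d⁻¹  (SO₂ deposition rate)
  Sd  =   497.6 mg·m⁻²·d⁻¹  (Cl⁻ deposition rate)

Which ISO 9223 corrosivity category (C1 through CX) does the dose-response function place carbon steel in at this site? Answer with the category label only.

carbon steel: temperature factor f = -0.054·(4.8) = -0.2592
  sulphur-dioxide contribution → 62.47 μm/a
  chloride contribution → 67.04 μm/a
  ⇒ r_corr(carbon steel) = 129.5 μm/a
130 μm/a falls in (80, 200] for carbon steel → category C5

C5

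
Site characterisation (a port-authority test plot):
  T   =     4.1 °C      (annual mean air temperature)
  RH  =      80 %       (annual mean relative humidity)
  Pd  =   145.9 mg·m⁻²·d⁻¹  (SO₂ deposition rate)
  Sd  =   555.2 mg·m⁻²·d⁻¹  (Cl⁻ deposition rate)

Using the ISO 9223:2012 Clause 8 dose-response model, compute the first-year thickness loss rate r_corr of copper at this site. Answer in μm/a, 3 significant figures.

r_corr = 2.26 μm/a

copper: f(T) = +0.126·(T−10) [T≤10 °C] = -0.7434
  Pd branch = 0.0053·Pd^0.26·e^(0.059·RH+f) = 1.033 μm/a
  Sd branch = 0.01025·Sd^0.27·e^(0.036·RH+0.049·T) = 1.23 μm/a
  sum: 1.033 + 1.23 → r_corr = 2.262 μm/a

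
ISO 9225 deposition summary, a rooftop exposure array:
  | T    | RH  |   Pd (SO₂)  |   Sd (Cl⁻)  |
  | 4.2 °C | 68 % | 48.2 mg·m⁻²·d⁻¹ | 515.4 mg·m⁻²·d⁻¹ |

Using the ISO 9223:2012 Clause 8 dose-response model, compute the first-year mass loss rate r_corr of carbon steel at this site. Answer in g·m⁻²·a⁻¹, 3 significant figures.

r_corr = 599 g·m⁻²·a⁻¹

carbon steel: f(T) = +0.150·(T−10) [T≤10 °C] = -0.8700
  SO₂ term: 1.77·48.2^0.52·exp(0.02·68-0.8700) = 21.68
  Cl⁻ term: 0.102·515.4^0.62·exp(0.033·68+0.04·4.2) = 54.66
  sum: 21.68 + 54.66 → r_corr = 76.33 μm/a
Convert to mass loss: 76.33 μm/a × 7.85 g/cm³ = 599.2 g·m⁻²·a⁻¹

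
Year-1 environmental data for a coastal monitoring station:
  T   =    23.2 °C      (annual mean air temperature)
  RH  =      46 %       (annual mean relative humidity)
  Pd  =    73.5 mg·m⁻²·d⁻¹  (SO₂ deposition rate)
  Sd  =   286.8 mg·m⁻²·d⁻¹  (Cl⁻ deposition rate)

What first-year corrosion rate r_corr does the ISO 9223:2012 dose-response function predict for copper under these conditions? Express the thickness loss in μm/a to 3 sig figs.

r_corr = 0.856 μm/a

copper: T>10 °C ⇒ hinge -0.080·(23.2−10) = -1.0560
  Pd branch = 0.0053·Pd^0.26·e^(0.059·RH+f) = 0.08503 μm/a
  Sd branch = 0.01025·Sd^0.27·e^(0.036·RH+0.049·T) = 0.7712 μm/a
  sum: 0.08503 + 0.7712 → r_corr = 0.8562 μm/a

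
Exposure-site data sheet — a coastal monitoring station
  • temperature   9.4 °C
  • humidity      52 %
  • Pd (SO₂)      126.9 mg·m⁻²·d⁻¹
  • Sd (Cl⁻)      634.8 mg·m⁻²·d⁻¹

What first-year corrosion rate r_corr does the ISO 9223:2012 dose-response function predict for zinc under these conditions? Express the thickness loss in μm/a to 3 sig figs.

zinc: f(T) = +0.038·(T−10) [T≤10 °C] = -0.0228
  SO₂ term: 0.0129·126.9^0.44·exp(0.046·52-0.0228) = 1.162
  Sd branch = 0.0175·Sd^0.57·e^(0.008·RH+0.085·T) = 2.335 μm/a
  sum: 1.162 + 2.335 → r_corr = 3.496 μm/a

r_corr = 3.50 μm/a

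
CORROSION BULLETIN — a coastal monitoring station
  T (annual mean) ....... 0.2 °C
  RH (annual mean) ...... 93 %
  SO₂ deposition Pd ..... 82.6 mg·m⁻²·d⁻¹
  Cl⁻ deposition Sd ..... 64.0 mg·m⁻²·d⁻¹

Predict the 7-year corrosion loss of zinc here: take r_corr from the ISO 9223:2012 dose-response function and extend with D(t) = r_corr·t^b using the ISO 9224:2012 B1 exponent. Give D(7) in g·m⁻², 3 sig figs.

zinc: temperature factor f = +0.038·(-9.8) = -0.3724
  SO₂ term: 0.0129·82.6^0.44·exp(0.046·93-0.3724) = 4.469
  Sd branch = 0.0175·Sd^0.57·e^(0.008·RH+0.085·T) = 0.4009 μm/a
  sum: 4.469 + 0.4009 → r_corr = 4.87 μm/a
ISO 9224: D(t) = r_corr · t^b with b = 0.813 (zinc, B1)
  D(7) = 4.87 × 7^0.813 = 4.87 × 4.865 = 23.69 μm
  Mass loss = 23.69 μm × 7.14 g/cm³ = 169.2 g·m⁻²

D(7) = 169 g·m⁻²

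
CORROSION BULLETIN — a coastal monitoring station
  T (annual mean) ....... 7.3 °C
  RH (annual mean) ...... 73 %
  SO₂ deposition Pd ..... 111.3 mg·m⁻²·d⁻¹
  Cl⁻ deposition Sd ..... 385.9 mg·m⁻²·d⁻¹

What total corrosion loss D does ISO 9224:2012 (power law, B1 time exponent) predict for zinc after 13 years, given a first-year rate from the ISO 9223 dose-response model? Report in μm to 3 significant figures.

D(13) = 35.4 μm

zinc: f(T) = +0.038·(T−10) [T≤10 °C] = -0.1026
  SO₂ term: 0.0129·111.3^0.44·exp(0.046·73-0.1026) = 2.66
  Cl⁻ term: 0.0175·385.9^0.57·exp(0.008·73+0.085·7.3) = 1.74
  sum: 2.66 + 1.74 → r_corr = 4.399 μm/a
Long-term exponent b (ISO 9224 Table 2, B1) = 0.813
  D(13) = 4.399 × 13^0.813 = 4.399 × 8.047 = 35.4 μm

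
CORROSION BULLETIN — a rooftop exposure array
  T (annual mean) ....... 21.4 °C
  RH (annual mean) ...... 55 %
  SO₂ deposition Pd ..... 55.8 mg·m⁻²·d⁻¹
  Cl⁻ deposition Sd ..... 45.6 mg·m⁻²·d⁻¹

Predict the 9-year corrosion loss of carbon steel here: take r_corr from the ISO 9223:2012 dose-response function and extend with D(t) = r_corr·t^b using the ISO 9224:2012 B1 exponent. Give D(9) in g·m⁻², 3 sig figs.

D(9) = 966 g·m⁻²

carbon steel: f(T) = -0.054·(T−10) [T>10 °C] = -0.6156
  Pd branch = 1.77·Pd^0.52·e^(0.02·RH+f) = 23.26 μm/a
  Cl⁻ term: 0.102·45.6^0.62·exp(0.033·55+0.04·21.4) = 15.75
  sum: 23.26 + 15.75 → r_corr = 39 μm/a
Long-term exponent b (ISO 9224 Table 2, B1) = 0.523
  D(9) = 39 × 9^0.523 = 39 × 3.156 = 123.1 μm
  Mass loss = 123.1 μm × 7.85 g/cm³ = 966.2 g·m⁻²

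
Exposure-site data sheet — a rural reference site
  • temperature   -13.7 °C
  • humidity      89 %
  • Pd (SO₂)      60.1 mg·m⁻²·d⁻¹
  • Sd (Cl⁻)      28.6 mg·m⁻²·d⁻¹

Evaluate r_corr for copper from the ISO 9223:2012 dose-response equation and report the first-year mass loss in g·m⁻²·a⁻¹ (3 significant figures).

copper: T≤10 °C ⇒ hinge +0.126·(-13.7−10) = -2.9862
  SO₂ term: 0.0053·60.1^0.26·exp(0.059·89-2.9862) = 0.148
  Cl⁻ term: 0.01025·28.6^0.27·exp(0.036·89+0.049·-13.7) = 0.3191
  r_corr = 0.148 + 0.3191 = 0.4671 μm/a
Convert to mass loss: 0.4671 μm/a × 8.96 g/cm³ = 4.185 g·m⁻²·a⁻¹

r_corr = 4.19 g·m⁻²·a⁻¹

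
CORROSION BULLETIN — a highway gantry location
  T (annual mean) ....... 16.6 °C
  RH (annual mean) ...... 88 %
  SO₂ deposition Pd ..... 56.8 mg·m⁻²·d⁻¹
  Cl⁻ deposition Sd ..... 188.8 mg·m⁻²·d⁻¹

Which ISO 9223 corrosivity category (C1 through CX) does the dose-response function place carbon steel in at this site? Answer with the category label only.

C5

carbon steel: temperature factor f = -0.054·(6.6) = -0.3564
  SO₂ term: 1.77·56.8^0.52·exp(0.02·88-0.3564) = 58.86
  Sd branch = 0.102·Sd^0.62·e^(0.033·RH+0.04·T) = 93.17 μm/a
  r_corr = 58.86 + 93.17 = 152 μm/a
ISO 9223 Table 2 (carbon steel): 80 < 152 ≤ 200 μm/a ⇒ C5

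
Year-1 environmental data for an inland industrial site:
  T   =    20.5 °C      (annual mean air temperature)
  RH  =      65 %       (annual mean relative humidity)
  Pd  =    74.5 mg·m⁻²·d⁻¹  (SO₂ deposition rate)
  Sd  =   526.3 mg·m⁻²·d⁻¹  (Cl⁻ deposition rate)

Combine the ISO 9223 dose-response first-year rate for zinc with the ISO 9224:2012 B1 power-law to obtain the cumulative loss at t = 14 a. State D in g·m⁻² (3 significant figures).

zinc: f(T) = -0.071·(T−10) [T>10 °C] = -0.7455
  SO₂ term: 0.0129·74.5^0.44·exp(0.046·65-0.7455) = 0.8112
  Sd branch = 0.0175·Sd^0.57·e^(0.008·RH+0.085·T) = 5.98 μm/a
  r_corr = 0.8112 + 5.98 = 6.792 μm/a
Long-term exponent b (ISO 9224 Table 2, B1) = 0.813
  D(14) = 6.792 × 14^0.813 = 6.792 × 8.547 = 58.05 μm
  Mass loss = 58.05 μm × 7.14 g/cm³ = 414.5 g·m⁻²

D(14) = 414 g·m⁻²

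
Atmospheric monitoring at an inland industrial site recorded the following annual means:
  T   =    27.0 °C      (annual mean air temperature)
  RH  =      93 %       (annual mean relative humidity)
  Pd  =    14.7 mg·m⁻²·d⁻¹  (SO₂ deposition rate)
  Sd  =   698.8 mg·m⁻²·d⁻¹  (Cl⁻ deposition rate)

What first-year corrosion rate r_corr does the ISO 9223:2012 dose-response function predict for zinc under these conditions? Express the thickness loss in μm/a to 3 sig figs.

r_corr = 16.2 μm/a

zinc: temperature factor f = -0.071·(17.0) = -1.2070
  SO₂ term: 0.0129·14.7^0.44·exp(0.046·93-1.2070) = 0.9077
  Cl⁻ term: 0.0175·698.8^0.57·exp(0.008·93+0.085·27.0) = 15.28
  r_corr = 0.9077 + 15.28 = 16.19 μm/a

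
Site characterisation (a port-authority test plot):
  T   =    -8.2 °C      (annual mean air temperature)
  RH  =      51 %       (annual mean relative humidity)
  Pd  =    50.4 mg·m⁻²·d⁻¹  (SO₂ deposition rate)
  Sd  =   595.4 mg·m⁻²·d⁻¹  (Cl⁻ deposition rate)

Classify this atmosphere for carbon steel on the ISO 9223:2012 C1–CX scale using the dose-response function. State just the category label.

carbon steel: T≤10 °C ⇒ hinge +0.150·(-8.2−10) = -2.7300
  Pd branch = 1.77·Pd^0.52·e^(0.02·RH+f) = 2.458 μm/a
  Sd branch = 0.102·Sd^0.62·e^(0.033·RH+0.04·T) = 20.77 μm/a
  r_corr = 2.458 + 20.77 = 23.23 μm/a
23.2 μm/a falls in (1.3, 25] for carbon steel → category C2

C2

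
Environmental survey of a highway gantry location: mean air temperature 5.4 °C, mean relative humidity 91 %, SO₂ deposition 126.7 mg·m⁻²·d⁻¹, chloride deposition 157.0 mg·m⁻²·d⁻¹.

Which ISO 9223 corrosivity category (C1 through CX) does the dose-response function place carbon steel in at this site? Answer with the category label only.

carbon steel: T≤10 °C ⇒ hinge +0.150·(5.4−10) = -0.6900
  sulphur-dioxide contribution → 67.95 μm/a
  chloride contribution → 58.62 μm/a
  total first-year rate 126.6 μm/a
Category bounds: 80…200 μm/a bracket r_corr ⇒ C5

C5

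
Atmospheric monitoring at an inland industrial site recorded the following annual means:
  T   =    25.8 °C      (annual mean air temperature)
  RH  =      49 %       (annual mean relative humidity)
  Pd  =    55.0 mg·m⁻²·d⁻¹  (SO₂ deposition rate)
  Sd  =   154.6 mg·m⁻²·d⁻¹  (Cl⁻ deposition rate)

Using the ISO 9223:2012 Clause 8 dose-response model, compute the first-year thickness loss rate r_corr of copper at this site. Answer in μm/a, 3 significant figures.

r_corr = 0.902 μm/a

copper: T>10 °C ⇒ hinge -0.080·(25.8−10) = -1.2640
  sulphur-dioxide contribution → 0.07645 μm/a
  chloride contribution → 0.8259 μm/a
  total first-year rate 0.9024 μm/a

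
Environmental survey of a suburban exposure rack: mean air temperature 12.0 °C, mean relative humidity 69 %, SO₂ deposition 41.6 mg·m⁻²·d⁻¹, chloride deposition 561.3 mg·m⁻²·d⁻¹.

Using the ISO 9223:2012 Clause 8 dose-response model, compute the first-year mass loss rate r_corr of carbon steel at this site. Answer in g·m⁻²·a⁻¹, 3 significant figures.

carbon steel: temperature factor f = -0.054·(2.0) = -0.1080
  sulphur-dioxide contribution → 43.89 μm/a
  chloride contribution → 81.37 μm/a
  total first-year rate 125.3 μm/a
Convert to mass loss: 125.3 μm/a × 7.85 g/cm³ = 983.2 g·m⁻²·a⁻¹

r_corr = 983 g·m⁻²·a⁻¹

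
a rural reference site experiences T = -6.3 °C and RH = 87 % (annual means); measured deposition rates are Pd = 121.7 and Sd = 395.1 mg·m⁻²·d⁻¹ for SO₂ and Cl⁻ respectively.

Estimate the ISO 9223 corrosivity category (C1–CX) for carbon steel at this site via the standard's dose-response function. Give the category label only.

C4

carbon steel: T≤10 °C ⇒ hinge +0.150·(-6.3−10) = -2.4450
  SO₂ term: 1.77·121.7^0.52·exp(0.02·87-2.4450) = 10.62
  Sd branch = 0.102·Sd^0.62·e^(0.033·RH+0.04·T) = 57.01 μm/a
  r_corr = 10.62 + 57.01 = 67.63 μm/a
Category bounds: 50…80 μm/a bracket r_corr ⇒ C4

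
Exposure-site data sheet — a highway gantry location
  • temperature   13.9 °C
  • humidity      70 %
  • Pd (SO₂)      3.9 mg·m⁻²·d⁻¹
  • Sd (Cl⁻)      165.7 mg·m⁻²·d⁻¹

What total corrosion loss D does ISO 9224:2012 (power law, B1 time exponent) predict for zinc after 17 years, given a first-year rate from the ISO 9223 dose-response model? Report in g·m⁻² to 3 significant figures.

zinc: temperature factor f = -0.071·(3.9) = -0.2769
  SO₂ term: 0.0129·3.9^0.44·exp(0.046·70-0.2769) = 0.4455
  Sd branch = 0.0175·Sd^0.57·e^(0.008·RH+0.085·T) = 1.838 μm/a
  r_corr = 0.4455 + 1.838 = 2.284 μm/a
Power-law: D(17) = r_corr · 17^0.813
  D(17) = 2.284 × 17^0.813 = 2.284 × 10.01 = 22.85 μm
  Mass loss = 22.85 μm × 7.14 g/cm³ = 163.2 g·m⁻²

D(17) = 163 g·m⁻²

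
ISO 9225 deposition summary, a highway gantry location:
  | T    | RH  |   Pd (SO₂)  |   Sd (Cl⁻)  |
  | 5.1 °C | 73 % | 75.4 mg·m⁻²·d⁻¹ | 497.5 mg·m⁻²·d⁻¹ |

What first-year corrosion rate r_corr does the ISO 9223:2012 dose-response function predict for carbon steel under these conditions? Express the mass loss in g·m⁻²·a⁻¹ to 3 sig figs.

r_corr = 785 g·m⁻²·a⁻¹

carbon steel: temperature factor f = +0.150·(-4.9) = -0.7350
  SO₂ term: 1.77·75.4^0.52·exp(0.02·73-0.7350) = 34.6
  Sd branch = 0.102·Sd^0.62·e^(0.033·RH+0.04·T) = 65.38 μm/a
  r_corr = 34.6 + 65.38 = 99.98 μm/a
Convert to mass loss: 99.98 μm/a × 7.85 g/cm³ = 784.8 g·m⁻²·a⁻¹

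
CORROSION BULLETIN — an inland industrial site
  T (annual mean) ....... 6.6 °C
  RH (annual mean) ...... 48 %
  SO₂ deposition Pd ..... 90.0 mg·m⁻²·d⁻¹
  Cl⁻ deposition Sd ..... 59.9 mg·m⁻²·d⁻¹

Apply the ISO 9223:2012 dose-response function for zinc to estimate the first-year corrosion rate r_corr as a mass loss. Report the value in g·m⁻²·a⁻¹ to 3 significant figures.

r_corr = 8.65 g·m⁻²·a⁻¹

zinc: f(T) = +0.038·(T−10) [T≤10 °C] = -0.1292
  sulphur-dioxide contribution → 0.7469 μm/a
  chloride contribution → 0.4641 μm/a
  ⇒ r_corr(zinc) = 1.211 μm/a
Convert to mass loss: 1.211 μm/a × 7.14 g/cm³ = 8.646 g·m⁻²·a⁻¹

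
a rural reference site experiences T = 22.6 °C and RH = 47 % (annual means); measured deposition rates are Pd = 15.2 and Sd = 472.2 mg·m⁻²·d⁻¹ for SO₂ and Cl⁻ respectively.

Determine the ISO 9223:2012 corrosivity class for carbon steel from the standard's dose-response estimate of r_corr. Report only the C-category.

C4

carbon steel: T>10 °C ⇒ hinge -0.054·(22.6−10) = -0.6804
  sulphur-dioxide contribution → 9.447 μm/a
  chloride contribution → 54.04 μm/a
  total first-year rate 63.49 μm/a
ISO 9223 Table 2 (carbon steel): 50 < 63.5 ≤ 80 μm/a ⇒ C4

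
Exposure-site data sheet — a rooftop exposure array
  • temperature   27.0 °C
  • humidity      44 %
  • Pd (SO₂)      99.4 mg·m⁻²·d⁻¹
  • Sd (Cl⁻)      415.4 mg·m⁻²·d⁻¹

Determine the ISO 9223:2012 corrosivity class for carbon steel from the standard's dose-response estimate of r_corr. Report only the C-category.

C4

carbon steel: f(T) = -0.054·(T−10) [T>10 °C] = -0.9180
  Pd branch = 1.77·Pd^0.52·e^(0.02·RH+f) = 18.63 μm/a
  Sd branch = 0.102·Sd^0.62·e^(0.033·RH+0.04·T) = 53.91 μm/a
  r_corr = 18.63 + 53.91 = 72.54 μm/a
Category bounds: 50…80 μm/a bracket r_corr ⇒ C4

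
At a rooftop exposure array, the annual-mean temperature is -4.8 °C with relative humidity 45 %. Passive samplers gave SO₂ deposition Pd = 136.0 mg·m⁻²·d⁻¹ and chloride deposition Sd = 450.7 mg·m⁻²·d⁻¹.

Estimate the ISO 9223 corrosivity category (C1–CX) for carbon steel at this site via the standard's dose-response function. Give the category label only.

C2

carbon steel: T≤10 °C ⇒ hinge +0.150·(-4.8−10) = -2.2200
  sulphur-dioxide contribution → 6.083 μm/a
  chloride contribution → 16.43 μm/a
  ⇒ r_corr(carbon steel) = 22.51 μm/a
ISO 9223 Table 2 (carbon steel): 1.3 < 22.5 ≤ 25 μm/a ⇒ C2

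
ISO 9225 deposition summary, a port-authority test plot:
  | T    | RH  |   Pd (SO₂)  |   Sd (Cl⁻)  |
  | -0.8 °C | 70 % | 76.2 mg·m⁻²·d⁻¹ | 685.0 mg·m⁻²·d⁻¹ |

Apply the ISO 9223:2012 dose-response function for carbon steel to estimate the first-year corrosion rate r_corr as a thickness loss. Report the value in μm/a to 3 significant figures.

r_corr = 70.5 μm/a

carbon steel: temperature factor f = +0.150·(-10.8) = -1.6200
  Pd branch = 1.77·Pd^0.52·e^(0.02·RH+f) = 13.52 μm/a
  Cl⁻ term: 0.102·685.0^0.62·exp(0.033·70+0.04·-0.8) = 57.02
  sum: 13.52 + 57.02 → r_corr = 70.55 μm/a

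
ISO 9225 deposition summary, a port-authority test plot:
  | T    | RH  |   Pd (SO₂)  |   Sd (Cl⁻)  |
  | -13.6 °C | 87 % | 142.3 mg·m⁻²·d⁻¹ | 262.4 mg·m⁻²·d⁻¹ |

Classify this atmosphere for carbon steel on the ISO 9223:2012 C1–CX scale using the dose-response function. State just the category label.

carbon steel: temperature factor f = +0.150·(-23.6) = -3.5400
  SO₂ term: 1.77·142.3^0.52·exp(0.02·87-3.5400) = 3.854
  Sd branch = 0.102·Sd^0.62·e^(0.033·RH+0.04·T) = 33.03 μm/a
  sum: 3.854 + 33.03 → r_corr = 36.89 μm/a
36.9 μm/a falls in (25, 50] for carbon steel → category C3

C3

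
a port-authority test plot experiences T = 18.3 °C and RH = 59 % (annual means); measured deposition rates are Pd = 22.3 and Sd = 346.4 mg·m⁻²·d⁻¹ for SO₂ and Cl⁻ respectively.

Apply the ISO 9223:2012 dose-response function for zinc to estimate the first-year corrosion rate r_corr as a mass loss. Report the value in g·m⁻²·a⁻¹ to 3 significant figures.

zinc: temperature factor f = -0.071·(8.3) = -0.5893
  Pd branch = 0.0129·Pd^0.44·e^(0.046·RH+f) = 0.4232 μm/a
  Sd branch = 0.0175·Sd^0.57·e^(0.008·RH+0.085·T) = 3.725 μm/a
  r_corr = 0.4232 + 3.725 = 4.148 μm/a
Convert to mass loss: 4.148 μm/a × 7.14 g/cm³ = 29.62 g·m⁻²·a⁻¹

r_corr = 29.6 g·m⁻²·a⁻¹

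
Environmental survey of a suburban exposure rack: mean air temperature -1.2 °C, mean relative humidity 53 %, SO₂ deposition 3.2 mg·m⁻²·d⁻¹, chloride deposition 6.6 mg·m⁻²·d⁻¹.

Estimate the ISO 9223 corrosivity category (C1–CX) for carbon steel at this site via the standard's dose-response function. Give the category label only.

C2

carbon steel: T≤10 °C ⇒ hinge +0.150·(-1.2−10) = -1.6800
  sulphur-dioxide contribution → 1.743 μm/a
  chloride contribution → 1.801 μm/a
  total first-year rate 3.544 μm/a
Category bounds: 1.3…25 μm/a bracket r_corr ⇒ C2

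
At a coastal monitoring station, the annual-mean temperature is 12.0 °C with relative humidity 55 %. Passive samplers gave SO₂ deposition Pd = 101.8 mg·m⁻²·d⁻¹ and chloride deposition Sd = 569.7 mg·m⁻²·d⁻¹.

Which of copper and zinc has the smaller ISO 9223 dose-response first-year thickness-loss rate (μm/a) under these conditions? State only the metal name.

copper

copper: f(T) = -0.080·(T−10) [T>10 °C] = -0.1600
  SO₂ term: 0.0053·101.8^0.26·exp(0.059·55-0.1600) = 0.3856
  Cl⁻ term: 0.01025·569.7^0.27·exp(0.036·55+0.049·12.0) = 0.7413
  sum: 0.3856 + 0.7413 → r_corr = 1.127 μm/a
zinc: f(T) = -0.071·(T−10) [T>10 °C] = -0.1420
  SO₂ term: 0.0129·101.8^0.44·exp(0.046·55-0.1420) = 1.074
  Cl⁻ term: 0.0175·569.7^0.57·exp(0.008·55+0.085·12.0) = 2.804
  sum: 1.074 + 2.804 → r_corr = 3.879 μm/a
Ordering by μm/a: zinc (3.88) > copper (1.13)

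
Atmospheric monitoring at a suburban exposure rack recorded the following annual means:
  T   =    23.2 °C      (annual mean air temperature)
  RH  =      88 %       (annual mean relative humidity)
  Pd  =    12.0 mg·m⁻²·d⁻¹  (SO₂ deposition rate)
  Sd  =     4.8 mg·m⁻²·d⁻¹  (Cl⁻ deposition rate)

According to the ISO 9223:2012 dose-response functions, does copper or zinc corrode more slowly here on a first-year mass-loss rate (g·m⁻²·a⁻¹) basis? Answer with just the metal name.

copper: T>10 °C ⇒ hinge -0.080·(23.2−10) = -1.0560
  Pd branch = 0.0053·Pd^0.26·e^(0.059·RH+f) = 0.6326 μm/a
  Cl⁻ term: 0.01025·4.8^0.27·exp(0.036·88+0.049·23.2) = 1.159
  sum: 0.6326 + 1.159 → r_corr = 1.792 μm/a
  mass loss = 1.792 μm/a × 8.96 g/cm³ = 16.06 g·m⁻²·a⁻¹
zinc: T>10 °C ⇒ hinge -0.071·(23.2−10) = -0.9372
  SO₂ term: 0.0129·12.0^0.44·exp(0.046·88-0.9372) = 0.8638
  Sd branch = 0.0175·Sd^0.57·e^(0.008·RH+0.085·T) = 0.6216 μm/a
  sum: 0.8638 + 0.6216 → r_corr = 1.485 μm/a
  mass loss = 1.485 μm/a × 7.14 g/cm³ = 10.61 g·m⁻²·a⁻¹
Ordering by g·m⁻²·a⁻¹: copper (16.1) > zinc (10.6)

zinc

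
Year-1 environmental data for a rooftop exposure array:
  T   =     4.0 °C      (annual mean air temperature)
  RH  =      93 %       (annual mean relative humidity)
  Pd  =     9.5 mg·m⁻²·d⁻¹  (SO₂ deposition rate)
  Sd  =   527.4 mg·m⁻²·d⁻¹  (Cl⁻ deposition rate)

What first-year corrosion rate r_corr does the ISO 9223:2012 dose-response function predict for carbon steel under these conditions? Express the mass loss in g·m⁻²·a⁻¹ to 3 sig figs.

r_corr = 1.10e+03 g·m⁻²·a⁻¹

carbon steel: f(T) = +0.150·(T−10) [T≤10 °C] = -0.9000
  SO₂ term: 1.77·9.5^0.52·exp(0.02·93-0.9000) = 14.9
  Sd branch = 0.102·Sd^0.62·e^(0.033·RH+0.04·T) = 125.5 μm/a
  r_corr = 14.9 + 125.5 = 140.4 μm/a
Convert to mass loss: 140.4 μm/a × 7.85 g/cm³ = 1102 g·m⁻²·a⁻¹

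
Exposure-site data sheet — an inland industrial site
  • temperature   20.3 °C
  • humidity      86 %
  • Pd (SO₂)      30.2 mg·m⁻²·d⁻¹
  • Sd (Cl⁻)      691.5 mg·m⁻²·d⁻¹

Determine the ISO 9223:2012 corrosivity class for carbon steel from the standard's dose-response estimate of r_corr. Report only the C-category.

carbon steel: T>10 °C ⇒ hinge -0.054·(20.3−10) = -0.5562
  Pd branch = 1.77·Pd^0.52·e^(0.02·RH+f) = 33.34 μm/a
  Sd branch = 0.102·Sd^0.62·e^(0.033·RH+0.04·T) = 226.2 μm/a
  r_corr = 33.34 + 226.2 = 259.5 μm/a
Category bounds: 200…700 μm/a bracket r_corr ⇒ CX

CX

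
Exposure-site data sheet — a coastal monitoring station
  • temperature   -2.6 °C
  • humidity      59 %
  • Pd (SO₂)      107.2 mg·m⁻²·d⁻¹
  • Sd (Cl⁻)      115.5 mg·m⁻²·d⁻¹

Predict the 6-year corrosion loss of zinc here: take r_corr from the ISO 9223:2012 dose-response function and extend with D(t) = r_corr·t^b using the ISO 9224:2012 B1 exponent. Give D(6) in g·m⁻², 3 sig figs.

zinc: f(T) = +0.038·(T−10) [T≤10 °C] = -0.4788
  sulphur-dioxide contribution → 0.9432 μm/a
  chloride contribution → 0.3371 μm/a
  total first-year rate 1.28 μm/a
Long-term exponent b (ISO 9224 Table 2, B1) = 0.813
  D(6) = 1.28 × 6^0.813 = 1.28 × 4.292 = 5.495 μm
  Mass loss = 5.495 μm × 7.14 g/cm³ = 39.23 g·m⁻²

D(6) = 39.2 g·m⁻²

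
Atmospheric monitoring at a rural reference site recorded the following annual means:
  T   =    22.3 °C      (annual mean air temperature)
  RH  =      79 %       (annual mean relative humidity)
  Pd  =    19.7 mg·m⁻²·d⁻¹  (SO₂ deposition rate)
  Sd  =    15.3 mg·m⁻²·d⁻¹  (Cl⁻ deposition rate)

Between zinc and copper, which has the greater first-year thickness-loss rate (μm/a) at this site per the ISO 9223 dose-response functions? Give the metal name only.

zinc

zinc: temperature factor f = -0.071·(12.3) = -0.8733
  Pd branch = 0.0129·Pd^0.44·e^(0.046·RH+f) = 0.757 μm/a
  Sd branch = 0.0175·Sd^0.57·e^(0.008·RH+0.085·T) = 1.038 μm/a
  sum: 0.757 + 1.038 → r_corr = 1.795 μm/a
copper: temperature factor f = -0.080·(12.3) = -0.9840
  Pd branch = 0.0053·Pd^0.26·e^(0.059·RH+f) = 0.4547 μm/a
  Sd branch = 0.01025·Sd^0.27·e^(0.036·RH+0.049·T) = 1.097 μm/a
  r_corr = 0.4547 + 1.097 = 1.552 μm/a
Ordering by μm/a: zinc (1.79) > copper (1.55)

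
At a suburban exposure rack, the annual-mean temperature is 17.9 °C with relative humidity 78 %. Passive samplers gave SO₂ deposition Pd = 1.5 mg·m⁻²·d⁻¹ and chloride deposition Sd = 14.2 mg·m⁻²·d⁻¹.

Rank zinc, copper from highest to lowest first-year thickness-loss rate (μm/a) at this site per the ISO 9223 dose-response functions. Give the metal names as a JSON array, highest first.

zinc: f(T) = -0.071·(T−10) [T>10 °C] = -0.5609
  SO₂ term: 0.0129·1.5^0.44·exp(0.046·78-0.5609) = 0.3182
  Cl⁻ term: 0.0175·14.2^0.57·exp(0.008·78+0.085·17.9) = 0.6786
  r_corr = 0.3182 + 0.6786 = 0.9968 μm/a
copper: f(T) = -0.080·(T−10) [T>10 °C] = -0.6320
  SO₂ term: 0.0053·1.5^0.26·exp(0.059·78-0.6320) = 0.312
  Cl⁻ term: 0.01025·14.2^0.27·exp(0.036·78+0.049·17.9) = 0.8361
  sum: 0.312 + 0.8361 → r_corr = 1.148 μm/a
Ordering by μm/a: copper (1.15) > zinc (0.997)

["copper", "zinc"]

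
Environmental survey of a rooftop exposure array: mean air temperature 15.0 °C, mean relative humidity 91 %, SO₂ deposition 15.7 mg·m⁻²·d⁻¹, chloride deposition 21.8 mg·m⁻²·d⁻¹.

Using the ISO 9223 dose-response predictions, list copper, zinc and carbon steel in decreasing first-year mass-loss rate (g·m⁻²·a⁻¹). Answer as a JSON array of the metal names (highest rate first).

["carbon steel", "copper", "zinc"]

copper: T>10 °C ⇒ hinge -0.080·(15.0−10) = -0.4000
  SO₂ term: 0.0053·15.7^0.26·exp(0.059·91-0.4000) = 1.56
  Sd branch = 0.01025·Sd^0.27·e^(0.036·RH+0.049·T) = 1.3 μm/a
  sum: 1.56 + 1.3 → r_corr = 2.861 μm/a
  mass loss = 2.861 μm/a × 8.96 g/cm³ = 25.63 g·m⁻²·a⁻¹
zinc: f(T) = -0.071·(T−10) [T>10 °C] = -0.3550
  Pd branch = 0.0129·Pd^0.44·e^(0.046·RH+f) = 1.998 μm/a
  Sd branch = 0.0175·Sd^0.57·e^(0.008·RH+0.085·T) = 0.7514 μm/a
  r_corr = 1.998 + 0.7514 = 2.749 μm/a
  mass loss = 2.749 μm/a × 7.14 g/cm³ = 19.63 g·m⁻²·a⁻¹
carbon steel: temperature factor f = -0.054·(5.0) = -0.2700
  Pd branch = 1.77·Pd^0.52·e^(0.02·RH+f) = 34.91 μm/a
  Cl⁻ term: 0.102·21.8^0.62·exp(0.033·91+0.04·15.0) = 25.3
  r_corr = 34.91 + 25.3 = 60.22 μm/a
  mass loss = 60.22 μm/a × 7.85 g/cm³ = 472.7 g·m⁻²·a⁻¹
Ordering by g·m⁻²·a⁻¹: carbon steel (473) > copper (25.6) > zinc (19.6)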